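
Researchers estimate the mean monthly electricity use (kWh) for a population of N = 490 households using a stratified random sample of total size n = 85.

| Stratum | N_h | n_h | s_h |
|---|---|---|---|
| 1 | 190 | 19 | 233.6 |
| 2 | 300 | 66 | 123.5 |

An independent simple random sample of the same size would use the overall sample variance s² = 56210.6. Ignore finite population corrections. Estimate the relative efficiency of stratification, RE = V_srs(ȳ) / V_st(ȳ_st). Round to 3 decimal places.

V̂(ȳ_st) = Σ W_h² s_h²/n_h, with W_h = N_h/N and N = 490:
  stratum 1: (190/490)²·233.6²/19 = 431.824
  stratum 2: (300/490)²·123.5²/66 = 86.6244
V_st = 518.449
V_srs = s²/n = 56210.6/85 = 661.301
Relative efficiency = V_srs / V_st = 661.301/518.449 = 1.2755

RE ≈ 1.276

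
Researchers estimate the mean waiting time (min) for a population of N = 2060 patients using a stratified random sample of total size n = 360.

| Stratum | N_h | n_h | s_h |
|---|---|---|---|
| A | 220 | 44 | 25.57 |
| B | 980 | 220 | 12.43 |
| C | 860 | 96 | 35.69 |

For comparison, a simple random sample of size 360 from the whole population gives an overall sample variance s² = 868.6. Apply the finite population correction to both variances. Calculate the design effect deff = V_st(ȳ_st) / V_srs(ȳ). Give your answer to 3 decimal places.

deff ≈ 1.162

V̂(ȳ_st) = Σ W_h² (1 − n_h/N_h) s_h²/n_h, with W_h = N_h/N and N = 2060:
  stratum A: (220/2060)²·(1 − 44/220)·25.57²/44 = 0.135584
  stratum B: (980/2060)²·(1 − 220/980)·12.43²/220 = 0.123261
  stratum C: (860/2060)²·(1 − 96/860)·35.69²/96 = 2.05437
V_st = 2.31322
V_srs = (1 − 360/2060)·868.6/360 = 1.99113
deff = V_st / V_srs = 2.31322/1.99113 = 1.1618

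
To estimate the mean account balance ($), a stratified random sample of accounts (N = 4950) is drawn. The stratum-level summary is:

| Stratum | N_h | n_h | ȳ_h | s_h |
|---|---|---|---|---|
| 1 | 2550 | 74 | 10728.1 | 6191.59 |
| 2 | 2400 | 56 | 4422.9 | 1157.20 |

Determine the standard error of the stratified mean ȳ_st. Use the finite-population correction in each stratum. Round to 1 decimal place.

SE(ȳ_st) ≈ 372.8

V̂(ȳ_st) = Σ W_h² (1 − n_h/N_h) s_h²/n_h, with W_h = N_h/N and N = 4950:
  stratum 1: (2550/4950)²·(1 − 74/2550)·6191.59²/74 = 133491
  stratum 2: (2400/4950)²·(1 − 56/2400)·1157.20²/56 = 5490.19
V̂(ȳ_st) = 138982
SE(ȳ_st) = √138982 = 372.802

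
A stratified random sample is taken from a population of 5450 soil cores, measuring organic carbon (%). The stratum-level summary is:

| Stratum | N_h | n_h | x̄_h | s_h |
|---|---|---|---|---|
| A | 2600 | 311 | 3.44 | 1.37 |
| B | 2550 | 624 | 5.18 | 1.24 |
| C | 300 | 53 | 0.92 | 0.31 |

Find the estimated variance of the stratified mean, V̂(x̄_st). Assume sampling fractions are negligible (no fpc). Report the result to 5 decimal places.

V̂(x̄_st) ≈ 0.00192

V̂(x̄_st) = Σ W_h² s_h²/n_h, with W_h = N_h/N and N = 5450:
  stratum A: (2600/5450)²·1.37²/311 = 0.00137352
  stratum B: (2550/5450)²·1.24²/624 = 0.000539444
  stratum C: (300/5450)²·0.31²/53 = 5.49411e-06
V̂(x̄_st) = 0.00191846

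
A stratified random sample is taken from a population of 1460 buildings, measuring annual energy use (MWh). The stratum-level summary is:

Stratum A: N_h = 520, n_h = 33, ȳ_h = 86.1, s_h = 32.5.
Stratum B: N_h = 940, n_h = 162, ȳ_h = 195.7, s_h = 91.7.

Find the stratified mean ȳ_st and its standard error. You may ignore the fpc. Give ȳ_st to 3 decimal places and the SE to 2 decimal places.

ȳ_st ≈ 156.664, SE ≈ 5.06

ȳ_st = Σ W_h ȳ_h = (520·86.1 + 940·195.7)/1460 = 156.66438
V̂(ȳ_st) = Σ W_h² s_h²/n_h, with W_h = N_h/N and N = 1460:
  stratum A: (520/1460)²·32.5²/33 = 4.06026
  stratum B: (940/1460)²·91.7²/162 = 21.5166
V̂(ȳ_st) = 25.5769
SE(ȳ_st) = √25.5769 = 5.05736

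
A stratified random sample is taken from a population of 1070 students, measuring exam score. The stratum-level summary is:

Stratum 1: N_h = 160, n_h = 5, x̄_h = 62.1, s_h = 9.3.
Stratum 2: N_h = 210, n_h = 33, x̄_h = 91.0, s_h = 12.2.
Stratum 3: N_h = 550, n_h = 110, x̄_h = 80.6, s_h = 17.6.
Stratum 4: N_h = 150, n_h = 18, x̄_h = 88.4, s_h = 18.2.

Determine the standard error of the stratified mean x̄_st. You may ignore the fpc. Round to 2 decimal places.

V̂(x̄_st) = Σ W_h² s_h²/n_h, with W_h = N_h/N and N = 1070:
  stratum 1: (160/1070)²·9.3²/5 = 0.386784
  stratum 2: (210/1070)²·12.2²/33 = 0.173731
  stratum 3: (550/1070)²·17.6²/110 = 0.74403
  stratum 4: (150/1070)²·18.2²/18 = 0.361647
V̂(x̄_st) = 1.66619
SE(x̄_st) = √1.66619 = 1.29081

SE(x̄_st) ≈ 1.29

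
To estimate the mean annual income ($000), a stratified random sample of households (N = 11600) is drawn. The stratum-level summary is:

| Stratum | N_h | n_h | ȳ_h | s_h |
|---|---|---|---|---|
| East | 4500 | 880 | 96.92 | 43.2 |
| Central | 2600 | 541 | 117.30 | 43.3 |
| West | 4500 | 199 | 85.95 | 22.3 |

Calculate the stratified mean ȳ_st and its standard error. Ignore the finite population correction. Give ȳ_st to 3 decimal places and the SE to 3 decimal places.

ȳ_st ≈ 97.232, SE ≈ 0.932

ȳ_st = Σ W_h ȳ_h = (4500·96.92 + 2600·117.30 + 4500·85.95)/11600 = 97.23233
V̂(ȳ_st) = Σ W_h² s_h²/n_h, with W_h = N_h/N and N = 11600:
  stratum East: (4500/11600)²·43.2²/880 = 0.319149
  stratum Central: (2600/11600)²·43.3²/541 = 0.174104
  stratum West: (4500/11600)²·22.3²/199 = 0.376067
V̂(ȳ_st) = 0.869321
SE(ȳ_st) = √0.869321 = 0.932374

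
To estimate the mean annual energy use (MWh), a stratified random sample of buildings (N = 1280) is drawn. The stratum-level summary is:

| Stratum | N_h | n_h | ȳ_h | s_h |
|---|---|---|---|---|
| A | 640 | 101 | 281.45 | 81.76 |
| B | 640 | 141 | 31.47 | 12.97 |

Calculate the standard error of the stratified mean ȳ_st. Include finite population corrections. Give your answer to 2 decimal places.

SE(ȳ_st) ≈ 3.76

V̂(ȳ_st) = Σ W_h² (1 − n_h/N_h) s_h²/n_h, with W_h = N_h/N and N = 1280:
  stratum A: (640/1280)²·(1 − 101/640)·81.76²/101 = 13.9351
  stratum B: (640/1280)²·(1 − 141/640)·12.97²/141 = 0.232553
V̂(ȳ_st) = 14.1676
SE(ȳ_st) = √14.1676 = 3.76399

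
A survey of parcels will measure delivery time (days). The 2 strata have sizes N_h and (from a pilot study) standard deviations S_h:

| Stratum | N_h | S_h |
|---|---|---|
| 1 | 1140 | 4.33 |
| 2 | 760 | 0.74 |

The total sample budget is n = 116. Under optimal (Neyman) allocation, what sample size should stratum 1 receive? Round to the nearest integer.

Neyman allocation: n_h = n · N_h S_h / Σ N_i S_i, with n = 116.
  stratum 1: N_h·S_h = 1140·4.33 = 4936.20
  stratum 2: N_h·S_h = 760·0.74 = 562.40
Σ N_h S_h = 5498.60
n for stratum 1 = 116·4936.20/5498.60 = 104.135 → 104

104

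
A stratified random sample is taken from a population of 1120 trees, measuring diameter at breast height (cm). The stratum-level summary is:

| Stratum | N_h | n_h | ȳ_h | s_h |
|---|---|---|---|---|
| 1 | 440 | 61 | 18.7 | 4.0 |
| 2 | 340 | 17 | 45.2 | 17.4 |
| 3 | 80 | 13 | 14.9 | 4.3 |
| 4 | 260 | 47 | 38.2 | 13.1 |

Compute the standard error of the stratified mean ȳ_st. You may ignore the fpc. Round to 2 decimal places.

SE(ȳ_st) ≈ 1.37

V̂(ȳ_st) = Σ W_h² s_h²/n_h, with W_h = N_h/N and N = 1120:
  stratum 1: (440/1120)²·4.0²/61 = 0.0404818
  stratum 2: (340/1120)²·17.4²/17 = 1.64124
  stratum 3: (80/1120)²·4.3²/13 = 0.00725667
  stratum 4: (260/1120)²·13.1²/47 = 0.196768
V̂(ȳ_st) = 1.88574
SE(ȳ_st) = √1.88574 = 1.37322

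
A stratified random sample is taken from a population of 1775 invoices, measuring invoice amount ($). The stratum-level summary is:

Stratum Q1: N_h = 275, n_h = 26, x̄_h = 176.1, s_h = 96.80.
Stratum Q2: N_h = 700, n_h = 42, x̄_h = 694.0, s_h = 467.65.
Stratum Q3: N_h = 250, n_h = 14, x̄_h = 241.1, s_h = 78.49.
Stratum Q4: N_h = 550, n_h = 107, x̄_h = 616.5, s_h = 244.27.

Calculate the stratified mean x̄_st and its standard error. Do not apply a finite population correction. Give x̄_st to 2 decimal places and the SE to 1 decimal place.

x̄_st ≈ 525.96, SE ≈ 29.7

x̄_st = Σ W_h x̄_h = (275·176.1 + 700·694.0 + 250·241.1 + 550·616.5)/1775 = 525.95915
V̂(x̄_st) = Σ W_h² s_h²/n_h, with W_h = N_h/N and N = 1775:
  stratum Q1: (275/1775)²·96.80²/26 = 8.6506
  stratum Q2: (700/1775)²·467.65²/42 = 809.826
  stratum Q3: (250/1775)²·78.49²/14 = 8.72939
  stratum Q4: (550/1775)²·244.27²/107 = 53.5408
V̂(x̄_st) = 880.747
SE(x̄_st) = √880.747 = 29.6774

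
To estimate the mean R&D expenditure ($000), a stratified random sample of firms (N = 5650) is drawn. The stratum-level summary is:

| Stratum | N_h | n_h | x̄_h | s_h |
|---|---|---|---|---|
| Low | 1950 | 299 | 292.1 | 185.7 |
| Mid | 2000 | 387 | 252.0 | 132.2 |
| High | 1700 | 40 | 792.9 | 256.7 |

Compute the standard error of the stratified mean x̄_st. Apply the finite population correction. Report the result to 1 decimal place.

V̂(x̄_st) = Σ W_h² (1 − n_h/N_h) s_h²/n_h, with W_h = N_h/N and N = 5650:
  stratum Low: (1950/5650)²·(1 − 299/1950)·185.7²/299 = 11.6315
  stratum Mid: (2000/5650)²·(1 − 387/2000)·132.2²/387 = 4.56372
  stratum High: (1700/5650)²·(1 − 40/1700)·256.7²/40 = 145.63
V̂(x̄_st) = 161.826
SE(x̄_st) = √161.826 = 12.7211

SE(x̄_st) ≈ 12.7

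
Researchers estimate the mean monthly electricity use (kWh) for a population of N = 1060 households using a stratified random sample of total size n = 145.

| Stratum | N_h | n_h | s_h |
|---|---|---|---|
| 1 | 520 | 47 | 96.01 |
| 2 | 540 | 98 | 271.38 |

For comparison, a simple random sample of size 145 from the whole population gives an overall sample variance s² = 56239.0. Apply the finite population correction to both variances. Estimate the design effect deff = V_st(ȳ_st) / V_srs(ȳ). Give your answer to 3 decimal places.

V̂(ȳ_st) = Σ W_h² (1 − n_h/N_h) s_h²/n_h, with W_h = N_h/N and N = 1060:
  stratum 1: (520/1060)²·(1 − 47/520)·96.01²/47 = 42.9327
  stratum 2: (540/1060)²·(1 − 98/540)·271.38²/98 = 159.637
V_st = 202.57
V_srs = (1 − 145/1060)·56239.0/145 = 334.8
deff = V_st / V_srs = 202.57/334.8 = 0.6050

deff ≈ 0.605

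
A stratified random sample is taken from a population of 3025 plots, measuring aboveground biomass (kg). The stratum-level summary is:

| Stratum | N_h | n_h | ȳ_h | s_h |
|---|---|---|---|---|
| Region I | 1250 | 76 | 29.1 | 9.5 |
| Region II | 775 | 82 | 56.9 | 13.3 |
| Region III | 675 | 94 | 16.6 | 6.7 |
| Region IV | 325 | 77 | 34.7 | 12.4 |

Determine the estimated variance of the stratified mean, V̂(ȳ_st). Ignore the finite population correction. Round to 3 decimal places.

V̂(ȳ_st) = Σ W_h² s_h²/n_h, with W_h = N_h/N and N = 3025:
  stratum Region I: (1250/3025)²·9.5²/76 = 0.20277
  stratum Region II: (775/3025)²·13.3²/82 = 0.141593
  stratum Region III: (675/3025)²·6.7²/94 = 0.0237782
  stratum Region IV: (325/3025)²·12.4²/77 = 0.0230499
V̂(ȳ_st) = 0.391191

V̂(ȳ_st) ≈ 0.391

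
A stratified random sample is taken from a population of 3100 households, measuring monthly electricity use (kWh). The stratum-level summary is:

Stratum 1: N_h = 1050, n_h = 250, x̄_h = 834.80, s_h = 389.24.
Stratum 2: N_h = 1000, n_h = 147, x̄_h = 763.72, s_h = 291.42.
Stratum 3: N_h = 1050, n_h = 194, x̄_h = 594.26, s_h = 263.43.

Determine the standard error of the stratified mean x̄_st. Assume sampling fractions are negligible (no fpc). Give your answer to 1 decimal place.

SE(x̄_st) ≈ 13.1

V̂(x̄_st) = Σ W_h² s_h²/n_h, with W_h = N_h/N and N = 3100:
  stratum 1: (1050/3100)²·389.24²/250 = 69.5265
  stratum 2: (1000/3100)²·291.42²/147 = 60.1171
  stratum 3: (1050/3100)²·263.43²/194 = 41.0378
V̂(x̄_st) = 170.681
SE(x̄_st) = √170.681 = 13.0645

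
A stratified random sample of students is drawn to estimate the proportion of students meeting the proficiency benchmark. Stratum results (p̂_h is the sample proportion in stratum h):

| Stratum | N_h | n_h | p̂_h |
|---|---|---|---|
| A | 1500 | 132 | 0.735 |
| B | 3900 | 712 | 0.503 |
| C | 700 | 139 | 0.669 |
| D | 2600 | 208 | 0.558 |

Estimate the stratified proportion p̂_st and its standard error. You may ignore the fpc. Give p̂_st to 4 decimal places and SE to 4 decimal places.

p̂_st ≈ 0.5728, SE ≈ 0.0152

N = 8700; stratum weights W_h = N_h/N.
p̂_st = Σ W_h p̂_h = (1500·0.735 + 3900·0.503 + 700·0.669 + 2600·0.558)/8700 = 0.57279
V̂(p̂_st) = Σ W_h² p̂_h(1−p̂_h)/(n_h−1):
  stratum A: (1500/8700)²·0.735·0.265/131 = 4.41983e-05
  stratum B: (3900/8700)²·0.503·0.497/711 = 7.06554e-05
  stratum C: (700/8700)²·0.669·0.331/138 = 1.0388e-05
  stratum D: (2600/8700)²·0.558·0.442/207 = 0.000106413
V̂(p̂_st) = 0.000231655; SE = √V̂ = 0.0152202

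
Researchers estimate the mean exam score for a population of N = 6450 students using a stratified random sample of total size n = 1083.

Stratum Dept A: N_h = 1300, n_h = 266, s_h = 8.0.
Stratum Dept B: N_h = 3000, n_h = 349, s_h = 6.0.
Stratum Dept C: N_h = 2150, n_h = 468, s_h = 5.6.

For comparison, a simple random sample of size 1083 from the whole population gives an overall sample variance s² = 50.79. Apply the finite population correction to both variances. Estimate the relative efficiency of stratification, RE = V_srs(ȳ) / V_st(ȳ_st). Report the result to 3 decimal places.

V̂(ȳ_st) = Σ W_h² (1 − n_h/N_h) s_h²/n_h, with W_h = N_h/N and N = 6450:
  stratum Dept A: (1300/6450)²·(1 − 266/1300)·8.0²/266 = 0.00777397
  stratum Dept B: (3000/6450)²·(1 − 349/3000)·6.0²/349 = 0.0197192
  stratum Dept C: (2150/6450)²·(1 − 468/2150)·5.6²/468 = 0.00582472
V_st = 0.0333179
V_srs = (1 − 1083/6450)·50.79/1083 = 0.0390231
Relative efficiency = V_srs / V_st = 0.0390231/0.0333179 = 1.1712

RE ≈ 1.171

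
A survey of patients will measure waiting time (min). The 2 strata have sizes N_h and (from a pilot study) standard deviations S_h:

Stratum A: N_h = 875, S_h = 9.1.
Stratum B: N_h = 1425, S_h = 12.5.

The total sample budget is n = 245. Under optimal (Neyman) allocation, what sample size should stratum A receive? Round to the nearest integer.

76

Neyman allocation: n_h = n · N_h S_h / Σ N_i S_i, with n = 245.
  stratum A: N_h·S_h = 875·9.1 = 7962.50
  stratum B: N_h·S_h = 1425·12.5 = 17812.50
Σ N_h S_h = 25775.00
n for stratum A = 245·7962.50/25775.00 = 75.686 → 76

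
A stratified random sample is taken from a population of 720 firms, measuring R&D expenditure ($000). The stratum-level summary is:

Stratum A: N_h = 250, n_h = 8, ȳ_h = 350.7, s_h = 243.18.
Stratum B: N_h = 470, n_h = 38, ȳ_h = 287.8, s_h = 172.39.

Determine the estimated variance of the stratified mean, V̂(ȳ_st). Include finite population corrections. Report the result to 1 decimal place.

V̂(ȳ_st) = Σ W_h² (1 − n_h/N_h) s_h²/n_h, with W_h = N_h/N and N = 720:
  stratum A: (250/720)²·(1 − 8/250)·243.18²/8 = 862.693
  stratum B: (470/720)²·(1 − 38/470)·172.39²/38 = 306.307
V̂(ȳ_st) = 1169

V̂(ȳ_st) ≈ 1169.0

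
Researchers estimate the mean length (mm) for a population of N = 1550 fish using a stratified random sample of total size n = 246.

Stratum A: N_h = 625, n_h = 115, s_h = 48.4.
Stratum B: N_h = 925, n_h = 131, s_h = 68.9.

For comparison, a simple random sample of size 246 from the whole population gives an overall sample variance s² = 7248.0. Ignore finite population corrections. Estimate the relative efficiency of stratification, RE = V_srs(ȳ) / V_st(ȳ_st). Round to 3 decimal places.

V̂(ȳ_st) = Σ W_h² s_h²/n_h, with W_h = N_h/N and N = 1550:
  stratum A: (625/1550)²·48.4²/115 = 3.31199
  stratum B: (925/1550)²·68.9²/131 = 12.9059
V_st = 16.2179
V_srs = s²/n = 7248.0/246 = 29.4634
Relative efficiency = V_srs / V_st = 29.4634/16.2179 = 1.8167

RE ≈ 1.817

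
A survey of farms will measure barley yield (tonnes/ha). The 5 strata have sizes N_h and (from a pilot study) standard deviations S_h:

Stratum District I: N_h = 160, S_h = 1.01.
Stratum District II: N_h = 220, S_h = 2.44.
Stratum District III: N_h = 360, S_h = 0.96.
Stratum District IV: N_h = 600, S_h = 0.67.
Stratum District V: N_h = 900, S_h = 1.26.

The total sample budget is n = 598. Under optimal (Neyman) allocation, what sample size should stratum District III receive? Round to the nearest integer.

Neyman allocation: n_h = n · N_h S_h / Σ N_i S_i, with n = 598.
  stratum District I: N_h·S_h = 160·1.01 = 161.60
  stratum District II: N_h·S_h = 220·2.44 = 536.80
  stratum District III: N_h·S_h = 360·0.96 = 345.60
  stratum District IV: N_h·S_h = 600·0.67 = 402.00
  stratum District V: N_h·S_h = 900·1.26 = 1134.00
Σ N_h S_h = 2580.00
n for stratum District III = 598·345.60/2580.00 = 80.104 → 80

80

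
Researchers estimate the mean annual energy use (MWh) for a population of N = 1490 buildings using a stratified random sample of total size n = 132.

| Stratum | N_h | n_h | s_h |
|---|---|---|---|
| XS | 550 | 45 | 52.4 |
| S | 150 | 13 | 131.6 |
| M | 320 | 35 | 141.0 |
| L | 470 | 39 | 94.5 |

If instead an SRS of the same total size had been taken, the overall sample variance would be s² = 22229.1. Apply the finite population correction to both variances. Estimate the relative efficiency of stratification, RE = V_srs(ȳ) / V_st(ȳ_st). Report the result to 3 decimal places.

V̂(ȳ_st) = Σ W_h² (1 − n_h/N_h) s_h²/n_h, with W_h = N_h/N and N = 1490:
  stratum XS: (550/1490)²·(1 − 45/550)·52.4²/45 = 7.63364
  stratum S: (150/1490)²·(1 − 13/150)·131.6²/13 = 12.3313
  stratum M: (320/1490)²·(1 − 35/320)·141.0²/35 = 23.3342
  stratum L: (470/1490)²·(1 − 39/470)·94.5²/39 = 20.893
V_st = 64.1921
V_srs = (1 − 132/1490)·22229.1/132 = 153.483
Relative efficiency = V_srs / V_st = 153.483/64.1921 = 2.3910

RE ≈ 2.391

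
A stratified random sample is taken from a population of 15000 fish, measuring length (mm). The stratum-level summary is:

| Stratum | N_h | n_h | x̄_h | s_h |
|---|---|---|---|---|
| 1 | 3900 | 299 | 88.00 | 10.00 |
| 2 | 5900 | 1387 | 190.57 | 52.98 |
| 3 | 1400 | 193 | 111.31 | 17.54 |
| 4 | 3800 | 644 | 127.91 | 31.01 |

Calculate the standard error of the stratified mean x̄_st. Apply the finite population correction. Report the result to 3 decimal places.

V̂(x̄_st) = Σ W_h² (1 − n_h/N_h) s_h²/n_h, with W_h = N_h/N and N = 15000:
  stratum 1: (3900/15000)²·(1 − 299/3900)·10.00²/299 = 0.0208754
  stratum 2: (5900/15000)²·(1 − 1387/5900)·52.98²/1387 = 0.239487
  stratum 3: (1400/15000)²·(1 − 193/1400)·17.54²/193 = 0.0119717
  stratum 4: (3800/15000)²·(1 − 644/3800)·31.01²/644 = 0.0795895
V̂(x̄_st) = 0.351924
SE(x̄_st) = √0.351924 = 0.593232

SE(x̄_st) ≈ 0.593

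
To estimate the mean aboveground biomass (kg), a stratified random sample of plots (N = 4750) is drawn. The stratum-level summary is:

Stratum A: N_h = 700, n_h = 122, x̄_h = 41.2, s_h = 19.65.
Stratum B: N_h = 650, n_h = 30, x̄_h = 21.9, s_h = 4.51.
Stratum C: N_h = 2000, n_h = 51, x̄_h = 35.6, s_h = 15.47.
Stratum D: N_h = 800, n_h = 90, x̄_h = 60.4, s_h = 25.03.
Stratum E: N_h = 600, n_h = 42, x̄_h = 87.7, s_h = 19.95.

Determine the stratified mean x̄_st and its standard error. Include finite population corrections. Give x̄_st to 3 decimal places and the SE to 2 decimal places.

x̄_st = Σ W_h x̄_h = (700·41.2 + 650·21.9 + 2000·35.6 + 800·60.4 + 600·87.7)/4750 = 45.30842
V̂(x̄_st) = Σ W_h² (1 − n_h/N_h) s_h²/n_h, with W_h = N_h/N and N = 4750:
  stratum A: (700/4750)²·(1 − 122/700)·19.65²/122 = 0.056755
  stratum B: (650/4750)²·(1 − 30/650)·4.51²/30 = 0.0121102
  stratum C: (2000/4750)²·(1 − 51/2000)·15.47²/51 = 0.810709
  stratum D: (800/4750)²·(1 − 90/800)·25.03²/90 = 0.175243
  stratum E: (600/4750)²·(1 − 42/600)·19.95²/42 = 0.140616
V̂(x̄_st) = 1.19543
SE(x̄_st) = √1.19543 = 1.09336

x̄_st ≈ 45.308, SE ≈ 1.09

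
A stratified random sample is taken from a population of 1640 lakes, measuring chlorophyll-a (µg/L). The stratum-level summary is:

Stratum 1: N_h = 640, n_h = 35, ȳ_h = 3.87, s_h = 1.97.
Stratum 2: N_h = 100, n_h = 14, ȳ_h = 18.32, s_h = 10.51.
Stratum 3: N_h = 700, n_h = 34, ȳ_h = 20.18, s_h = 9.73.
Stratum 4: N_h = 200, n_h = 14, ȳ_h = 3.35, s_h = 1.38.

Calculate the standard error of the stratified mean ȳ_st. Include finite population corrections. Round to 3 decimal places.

V̂(ȳ_st) = Σ W_h² (1 − n_h/N_h) s_h²/n_h, with W_h = N_h/N and N = 1640:
  stratum 1: (640/1640)²·(1 − 35/640)·1.97²/35 = 0.0159629
  stratum 2: (100/1640)²·(1 − 14/100)·10.51²/14 = 0.0252283
  stratum 3: (700/1640)²·(1 − 34/700)·9.73²/34 = 0.482649
  stratum 4: (200/1640)²·(1 − 14/200)·1.38²/14 = 0.00188142
V̂(ȳ_st) = 0.525722
SE(ȳ_st) = √0.525722 = 0.725067

SE(ȳ_st) ≈ 0.725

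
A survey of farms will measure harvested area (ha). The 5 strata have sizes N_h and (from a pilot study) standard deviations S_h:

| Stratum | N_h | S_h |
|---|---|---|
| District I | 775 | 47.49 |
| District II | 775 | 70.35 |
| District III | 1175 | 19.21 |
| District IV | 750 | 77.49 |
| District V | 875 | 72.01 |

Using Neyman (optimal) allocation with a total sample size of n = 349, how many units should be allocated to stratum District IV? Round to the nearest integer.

86

Neyman allocation: n_h = n · N_h S_h / Σ N_i S_i, with n = 349.
  stratum District I: N_h·S_h = 775·47.49 = 36804.75
  stratum District II: N_h·S_h = 775·70.35 = 54521.25
  stratum District III: N_h·S_h = 1175·19.21 = 22571.75
  stratum District IV: N_h·S_h = 750·77.49 = 58117.50
  stratum District V: N_h·S_h = 875·72.01 = 63008.75
Σ N_h S_h = 235024.00
n for stratum District IV = 349·58117.50/235024.00 = 86.302 → 86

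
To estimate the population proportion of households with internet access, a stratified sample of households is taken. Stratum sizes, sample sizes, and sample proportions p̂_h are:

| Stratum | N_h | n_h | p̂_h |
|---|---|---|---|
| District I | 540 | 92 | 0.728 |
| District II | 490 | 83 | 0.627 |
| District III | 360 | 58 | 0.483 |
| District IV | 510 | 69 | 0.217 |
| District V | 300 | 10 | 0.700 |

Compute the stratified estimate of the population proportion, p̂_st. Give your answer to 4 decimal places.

p̂_st ≈ 0.5431

N = 2200; stratum weights W_h = N_h/N.
p̂_st = Σ W_h p̂_h = (540·0.728 + 490·0.627 + 360·0.483 + 510·0.217 + 300·0.700)/2200 = 0.54314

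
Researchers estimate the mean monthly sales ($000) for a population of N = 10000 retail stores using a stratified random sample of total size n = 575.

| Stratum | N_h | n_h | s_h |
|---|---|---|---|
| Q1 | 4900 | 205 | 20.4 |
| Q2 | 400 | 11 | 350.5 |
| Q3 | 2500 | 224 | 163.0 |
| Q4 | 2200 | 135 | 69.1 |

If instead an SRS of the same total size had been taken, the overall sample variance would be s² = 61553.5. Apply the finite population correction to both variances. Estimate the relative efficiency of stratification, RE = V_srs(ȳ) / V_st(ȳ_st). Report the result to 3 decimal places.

RE ≈ 3.851

V̂(ȳ_st) = Σ W_h² (1 − n_h/N_h) s_h²/n_h, with W_h = N_h/N and N = 10000:
  stratum Q1: (4900/10000)²·(1 − 205/4900)·20.4²/205 = 0.467023
  stratum Q2: (400/10000)²·(1 − 11/400)·350.5²/11 = 17.3777
  stratum Q3: (2500/10000)²·(1 − 224/2500)·163.0²/224 = 6.749
  stratum Q4: (2200/10000)²·(1 − 135/2200)·69.1²/135 = 1.60681
V_st = 26.2006
V_srs = (1 − 575/10000)·61553.5/575 = 100.894
Relative efficiency = V_srs / V_st = 100.894/26.2006 = 3.8508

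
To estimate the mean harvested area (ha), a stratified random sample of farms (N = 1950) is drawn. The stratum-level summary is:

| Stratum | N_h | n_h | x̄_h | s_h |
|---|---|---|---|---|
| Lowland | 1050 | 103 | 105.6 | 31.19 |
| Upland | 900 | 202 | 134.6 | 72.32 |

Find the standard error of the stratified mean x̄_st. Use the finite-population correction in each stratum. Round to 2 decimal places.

SE(x̄_st) ≈ 2.60

V̂(x̄_st) = Σ W_h² (1 − n_h/N_h) s_h²/n_h, with W_h = N_h/N and N = 1950:
  stratum Lowland: (1050/1950)²·(1 − 103/1050)·31.19²/103 = 2.46981
  stratum Upland: (900/1950)²·(1 − 202/900)·72.32²/202 = 4.27754
V̂(x̄_st) = 6.74735
SE(x̄_st) = √6.74735 = 2.59757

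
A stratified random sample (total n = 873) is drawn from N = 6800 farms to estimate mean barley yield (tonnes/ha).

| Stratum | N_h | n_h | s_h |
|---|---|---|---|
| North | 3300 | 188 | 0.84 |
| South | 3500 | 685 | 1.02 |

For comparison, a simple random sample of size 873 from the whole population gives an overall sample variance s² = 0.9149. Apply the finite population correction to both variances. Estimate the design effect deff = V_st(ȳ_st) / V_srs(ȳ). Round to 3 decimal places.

V̂(ȳ_st) = Σ W_h² (1 − n_h/N_h) s_h²/n_h, with W_h = N_h/N and N = 6800:
  stratum North: (3300/6800)²·(1 − 188/3300)·0.84²/188 = 0.000833559
  stratum South: (3500/6800)²·(1 − 685/3500)·1.02²/685 = 0.000323622
V_st = 0.00115718
V_srs = (1 − 873/6800)·0.9149/873 = 0.000913451
deff = V_st / V_srs = 0.00115718/0.000913451 = 1.2668

deff ≈ 1.267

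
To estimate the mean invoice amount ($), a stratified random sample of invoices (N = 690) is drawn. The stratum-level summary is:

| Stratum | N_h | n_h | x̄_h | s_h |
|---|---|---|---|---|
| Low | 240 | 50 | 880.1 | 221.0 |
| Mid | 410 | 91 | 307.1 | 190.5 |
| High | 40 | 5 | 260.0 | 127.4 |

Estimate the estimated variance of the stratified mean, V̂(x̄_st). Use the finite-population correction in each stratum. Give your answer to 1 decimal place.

V̂(x̄_st) ≈ 212.7

V̂(x̄_st) = Σ W_h² (1 − n_h/N_h) s_h²/n_h, with W_h = N_h/N and N = 690:
  stratum Low: (240/690)²·(1 − 50/240)·221.0²/50 = 93.5581
  stratum Mid: (410/690)²·(1 − 91/410)·190.5²/91 = 109.553
  stratum High: (40/690)²·(1 − 5/40)·127.4²/5 = 9.5455
V̂(x̄_st) = 212.657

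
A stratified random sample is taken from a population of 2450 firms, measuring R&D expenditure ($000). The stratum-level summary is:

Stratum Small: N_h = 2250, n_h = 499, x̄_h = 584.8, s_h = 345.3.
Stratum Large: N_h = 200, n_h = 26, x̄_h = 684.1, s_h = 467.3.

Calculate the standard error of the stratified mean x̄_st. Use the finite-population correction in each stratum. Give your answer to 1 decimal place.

SE(x̄_st) ≈ 14.3

V̂(x̄_st) = Σ W_h² (1 − n_h/N_h) s_h²/n_h, with W_h = N_h/N and N = 2450:
  stratum Small: (2250/2450)²·(1 − 499/2250)·345.3²/499 = 156.83
  stratum Large: (200/2450)²·(1 − 26/200)·467.3²/26 = 48.6929
V̂(x̄_st) = 205.523
SE(x̄_st) = √205.523 = 14.3361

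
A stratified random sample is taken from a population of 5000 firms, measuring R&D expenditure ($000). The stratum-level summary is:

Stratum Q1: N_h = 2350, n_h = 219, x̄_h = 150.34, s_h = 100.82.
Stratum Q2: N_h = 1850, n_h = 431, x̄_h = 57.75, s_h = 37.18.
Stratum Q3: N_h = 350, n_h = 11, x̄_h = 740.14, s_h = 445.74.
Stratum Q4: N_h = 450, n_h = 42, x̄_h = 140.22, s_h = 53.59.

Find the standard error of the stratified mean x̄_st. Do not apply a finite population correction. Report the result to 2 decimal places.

V̂(x̄_st) = Σ W_h² s_h²/n_h, with W_h = N_h/N and N = 5000:
  stratum Q1: (2350/5000)²·100.82²/219 = 10.2529
  stratum Q2: (1850/5000)²·37.18²/431 = 0.439081
  stratum Q3: (350/5000)²·445.74²/11 = 88.5048
  stratum Q4: (450/5000)²·53.59²/42 = 0.553864
V̂(x̄_st) = 99.7506
SE(x̄_st) = √99.7506 = 9.98752

SE(x̄_st) ≈ 9.99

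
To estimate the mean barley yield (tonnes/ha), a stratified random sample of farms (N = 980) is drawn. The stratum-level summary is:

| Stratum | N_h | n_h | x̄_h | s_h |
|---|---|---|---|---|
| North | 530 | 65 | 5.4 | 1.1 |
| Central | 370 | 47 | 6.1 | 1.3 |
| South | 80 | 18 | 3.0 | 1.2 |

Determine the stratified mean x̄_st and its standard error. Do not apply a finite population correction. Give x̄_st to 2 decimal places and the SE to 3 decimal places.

x̄_st = Σ W_h x̄_h = (530·5.4 + 370·6.1 + 80·3.0)/980 = 5.46837
V̂(x̄_st) = Σ W_h² s_h²/n_h, with W_h = N_h/N and N = 980:
  stratum North: (530/980)²·1.1²/65 = 0.00544467
  stratum Central: (370/980)²·1.3²/47 = 0.00512555
  stratum South: (80/980)²·1.2²/18 = 0.000533111
V̂(x̄_st) = 0.0111033
SE(x̄_st) = √0.0111033 = 0.105372

x̄_st ≈ 5.47, SE ≈ 0.105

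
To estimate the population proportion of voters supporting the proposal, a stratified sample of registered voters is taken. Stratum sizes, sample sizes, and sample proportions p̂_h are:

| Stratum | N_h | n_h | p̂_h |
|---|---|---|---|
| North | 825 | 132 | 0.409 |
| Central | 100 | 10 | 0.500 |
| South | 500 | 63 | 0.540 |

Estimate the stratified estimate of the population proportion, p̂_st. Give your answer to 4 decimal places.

N = 1425; stratum weights W_h = N_h/N.
p̂_st = Σ W_h p̂_h = (825·0.409 + 100·0.500 + 500·0.540)/1425 = 0.46135

p̂_st ≈ 0.4614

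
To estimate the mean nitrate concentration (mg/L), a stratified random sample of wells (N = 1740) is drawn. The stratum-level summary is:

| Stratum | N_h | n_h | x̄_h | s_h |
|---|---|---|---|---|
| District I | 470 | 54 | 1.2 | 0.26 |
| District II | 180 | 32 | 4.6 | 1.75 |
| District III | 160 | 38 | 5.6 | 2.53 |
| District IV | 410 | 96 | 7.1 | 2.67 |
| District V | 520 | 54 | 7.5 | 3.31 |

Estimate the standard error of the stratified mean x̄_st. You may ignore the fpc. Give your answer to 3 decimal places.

V̂(x̄_st) = Σ W_h² s_h²/n_h, with W_h = N_h/N and N = 1740:
  stratum District I: (470/1740)²·0.26²/54 = 9.13377e-05
  stratum District II: (180/1740)²·1.75²/32 = 0.00102417
  stratum District III: (160/1740)²·2.53²/38 = 0.00142429
  stratum District IV: (410/1740)²·2.67²/96 = 0.00412307
  stratum District V: (520/1740)²·3.31²/54 = 0.0181205
V̂(x̄_st) = 0.0247834
SE(x̄_st) = √0.0247834 = 0.157427

SE(x̄_st) ≈ 0.157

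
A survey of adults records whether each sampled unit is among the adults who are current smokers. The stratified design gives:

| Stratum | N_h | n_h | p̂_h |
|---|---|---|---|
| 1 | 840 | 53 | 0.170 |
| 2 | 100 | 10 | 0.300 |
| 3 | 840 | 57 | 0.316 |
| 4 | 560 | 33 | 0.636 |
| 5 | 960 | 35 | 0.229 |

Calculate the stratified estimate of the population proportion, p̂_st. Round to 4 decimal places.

N = 3300; stratum weights W_h = N_h/N.
p̂_st = Σ W_h p̂_h = (840·0.170 + 100·0.300 + 840·0.316 + 560·0.636 + 960·0.229)/3300 = 0.30735

p̂_st ≈ 0.3073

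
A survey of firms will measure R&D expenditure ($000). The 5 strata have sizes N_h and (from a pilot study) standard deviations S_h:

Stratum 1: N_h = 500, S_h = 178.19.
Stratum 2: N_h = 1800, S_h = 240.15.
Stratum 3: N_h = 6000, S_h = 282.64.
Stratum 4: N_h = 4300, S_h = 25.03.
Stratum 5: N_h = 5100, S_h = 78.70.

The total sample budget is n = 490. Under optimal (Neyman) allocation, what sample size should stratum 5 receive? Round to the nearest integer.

Neyman allocation: n_h = n · N_h S_h / Σ N_i S_i, with n = 490.
  stratum 1: N_h·S_h = 500·178.19 = 89095.00
  stratum 2: N_h·S_h = 1800·240.15 = 432270.00
  stratum 3: N_h·S_h = 6000·282.64 = 1695840.00
  stratum 4: N_h·S_h = 4300·25.03 = 107629.00
  stratum 5: N_h·S_h = 5100·78.70 = 401370.00
Σ N_h S_h = 2726204.00
n for stratum 5 = 490·401370.00/2726204.00 = 72.141 → 72

72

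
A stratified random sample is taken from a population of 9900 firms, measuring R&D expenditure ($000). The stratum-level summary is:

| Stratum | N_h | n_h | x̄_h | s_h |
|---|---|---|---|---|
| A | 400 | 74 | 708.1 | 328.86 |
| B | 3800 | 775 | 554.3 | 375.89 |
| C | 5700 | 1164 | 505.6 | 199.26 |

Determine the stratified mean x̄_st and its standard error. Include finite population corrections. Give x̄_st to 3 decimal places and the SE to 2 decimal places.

x̄_st = Σ W_h x̄_h = (400·708.1 + 3800·554.3 + 5700·505.6)/9900 = 532.47475
V̂(x̄_st) = Σ W_h² (1 − n_h/N_h) s_h²/n_h, with W_h = N_h/N and N = 9900:
  stratum A: (400/9900)²·(1 − 74/400)·328.86²/74 = 1.94445
  stratum B: (3800/9900)²·(1 − 775/3800)·375.89²/775 = 21.3825
  stratum C: (5700/9900)²·(1 − 1164/5700)·199.26²/1164 = 8.99839
V̂(x̄_st) = 32.3253
SE(x̄_st) = √32.3253 = 5.68554

x̄_st ≈ 532.475, SE ≈ 5.69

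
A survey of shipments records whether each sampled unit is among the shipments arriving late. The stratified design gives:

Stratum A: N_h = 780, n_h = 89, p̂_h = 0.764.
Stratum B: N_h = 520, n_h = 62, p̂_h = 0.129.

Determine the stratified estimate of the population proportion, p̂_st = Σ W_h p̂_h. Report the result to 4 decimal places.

p̂_st ≈ 0.5100

N = 1300; stratum weights W_h = N_h/N.
p̂_st = Σ W_h p̂_h = (780·0.764 + 520·0.129)/1300 = 0.51000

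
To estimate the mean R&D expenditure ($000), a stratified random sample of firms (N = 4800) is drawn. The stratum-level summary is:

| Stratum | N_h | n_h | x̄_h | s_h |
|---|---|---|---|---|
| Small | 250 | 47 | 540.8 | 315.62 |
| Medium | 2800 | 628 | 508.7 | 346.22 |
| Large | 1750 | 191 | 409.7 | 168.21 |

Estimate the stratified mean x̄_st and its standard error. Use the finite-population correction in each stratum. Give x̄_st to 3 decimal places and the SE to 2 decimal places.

x̄_st ≈ 474.278, SE ≈ 8.52

x̄_st = Σ W_h x̄_h = (250·540.8 + 2800·508.7 + 1750·409.7)/4800 = 474.27812
V̂(x̄_st) = Σ W_h² (1 − n_h/N_h) s_h²/n_h, with W_h = N_h/N and N = 4800:
  stratum Small: (250/4800)²·(1 − 47/250)·315.62²/47 = 4.66858
  stratum Medium: (2800/4800)²·(1 − 628/2800)·346.22²/628 = 50.3825
  stratum Large: (1750/4800)²·(1 − 191/1750)·168.21²/191 = 17.5417
V̂(x̄_st) = 72.5928
SE(x̄_st) = √72.5928 = 8.52014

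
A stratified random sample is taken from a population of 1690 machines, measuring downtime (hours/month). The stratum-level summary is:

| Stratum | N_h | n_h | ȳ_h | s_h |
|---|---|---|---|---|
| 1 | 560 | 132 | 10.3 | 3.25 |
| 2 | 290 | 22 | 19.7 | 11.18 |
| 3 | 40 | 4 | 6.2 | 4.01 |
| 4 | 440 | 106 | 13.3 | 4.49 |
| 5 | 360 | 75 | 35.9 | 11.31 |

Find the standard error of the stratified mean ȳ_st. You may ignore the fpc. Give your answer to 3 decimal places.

V̂(ȳ_st) = Σ W_h² s_h²/n_h, with W_h = N_h/N and N = 1690:
  stratum 1: (560/1690)²·3.25²/132 = 0.00878609
  stratum 2: (290/1690)²·11.18²/22 = 0.167295
  stratum 3: (40/1690)²·4.01²/4 = 0.00225204
  stratum 4: (440/1690)²·4.49²/106 = 0.012892
  stratum 5: (360/1690)²·11.31²/75 = 0.0773919
V̂(ȳ_st) = 0.268617
SE(ȳ_st) = √0.268617 = 0.518283

SE(ȳ_st) ≈ 0.518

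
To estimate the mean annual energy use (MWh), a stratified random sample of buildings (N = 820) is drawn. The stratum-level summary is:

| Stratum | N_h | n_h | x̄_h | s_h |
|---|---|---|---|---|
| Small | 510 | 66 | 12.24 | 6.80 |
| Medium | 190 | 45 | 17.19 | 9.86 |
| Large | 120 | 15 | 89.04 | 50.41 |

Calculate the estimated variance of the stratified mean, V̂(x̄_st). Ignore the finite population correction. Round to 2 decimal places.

V̂(x̄_st) = Σ W_h² s_h²/n_h, with W_h = N_h/N and N = 820:
  stratum Small: (510/820)²·6.80²/66 = 0.271011
  stratum Medium: (190/820)²·9.86²/45 = 0.11599
  stratum Large: (120/820)²·50.41²/15 = 3.62808
V̂(x̄_st) = 4.01508

V̂(x̄_st) ≈ 4.02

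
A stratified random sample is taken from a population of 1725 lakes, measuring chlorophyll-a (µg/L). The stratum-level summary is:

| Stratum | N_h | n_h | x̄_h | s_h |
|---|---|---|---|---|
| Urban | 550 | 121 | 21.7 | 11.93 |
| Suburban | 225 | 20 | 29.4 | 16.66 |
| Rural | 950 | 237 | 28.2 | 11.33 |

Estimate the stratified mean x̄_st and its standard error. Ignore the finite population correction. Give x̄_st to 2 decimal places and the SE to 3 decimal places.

x̄_st ≈ 26.28, SE ≈ 0.721

x̄_st = Σ W_h x̄_h = (550·21.7 + 225·29.4 + 950·28.2)/1725 = 26.28406
V̂(x̄_st) = Σ W_h² s_h²/n_h, with W_h = N_h/N and N = 1725:
  stratum Urban: (550/1725)²·11.93²/121 = 0.119576
  stratum Suburban: (225/1725)²·16.66²/20 = 0.236106
  stratum Rural: (950/1725)²·11.33²/237 = 0.164278
V̂(x̄_st) = 0.51996
SE(x̄_st) = √0.51996 = 0.721082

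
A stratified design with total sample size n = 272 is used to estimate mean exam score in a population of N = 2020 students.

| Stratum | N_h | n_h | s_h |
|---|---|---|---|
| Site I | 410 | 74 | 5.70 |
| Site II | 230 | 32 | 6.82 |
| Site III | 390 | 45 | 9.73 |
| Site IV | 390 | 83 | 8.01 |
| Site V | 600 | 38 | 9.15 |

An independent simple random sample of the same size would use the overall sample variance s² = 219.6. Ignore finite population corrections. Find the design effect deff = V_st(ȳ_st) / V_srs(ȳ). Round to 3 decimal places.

V̂(ȳ_st) = Σ W_h² s_h²/n_h, with W_h = N_h/N and N = 2020:
  stratum Site I: (410/2020)²·5.70²/74 = 0.0180877
  stratum Site II: (230/2020)²·6.82²/32 = 0.0188439
  stratum Site III: (390/2020)²·9.73²/45 = 0.0784223
  stratum Site IV: (390/2020)²·8.01²/83 = 0.0288147
  stratum Site V: (600/2020)²·9.15²/38 = 0.194383
V_st = 0.338552
V_srs = s²/n = 219.6/272 = 0.807353
deff = V_st / V_srs = 0.338552/0.807353 = 0.4193

deff ≈ 0.419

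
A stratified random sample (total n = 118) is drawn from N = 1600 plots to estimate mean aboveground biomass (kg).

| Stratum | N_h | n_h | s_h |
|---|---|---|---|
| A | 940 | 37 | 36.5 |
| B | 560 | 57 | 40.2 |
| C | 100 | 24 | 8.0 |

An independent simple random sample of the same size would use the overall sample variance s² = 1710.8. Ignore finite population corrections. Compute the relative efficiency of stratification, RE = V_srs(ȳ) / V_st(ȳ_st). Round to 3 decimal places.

V̂(ȳ_st) = Σ W_h² s_h²/n_h, with W_h = N_h/N and N = 1600:
  stratum A: (940/1600)²·36.5²/37 = 12.428
  stratum B: (560/1600)²·40.2²/57 = 3.47307
  stratum C: (100/1600)²·8.0²/24 = 0.0104167
V_st = 15.9114
V_srs = s²/n = 1710.8/118 = 14.4983
Relative efficiency = V_srs / V_st = 14.4983/15.9114 = 0.9112

RE ≈ 0.911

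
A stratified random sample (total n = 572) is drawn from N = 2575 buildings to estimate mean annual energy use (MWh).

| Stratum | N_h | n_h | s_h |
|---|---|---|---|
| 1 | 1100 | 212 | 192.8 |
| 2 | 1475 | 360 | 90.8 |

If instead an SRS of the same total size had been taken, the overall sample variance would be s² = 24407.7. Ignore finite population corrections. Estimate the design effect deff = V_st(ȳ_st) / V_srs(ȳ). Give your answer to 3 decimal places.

deff ≈ 0.926

V̂(ȳ_st) = Σ W_h² s_h²/n_h, with W_h = N_h/N and N = 2575:
  stratum 1: (1100/2575)²·192.8²/212 = 31.997
  stratum 2: (1475/2575)²·90.8²/360 = 7.51448
V_st = 39.5115
V_srs = s²/n = 24407.7/572 = 42.6708
deff = V_st / V_srs = 39.5115/42.6708 = 0.9260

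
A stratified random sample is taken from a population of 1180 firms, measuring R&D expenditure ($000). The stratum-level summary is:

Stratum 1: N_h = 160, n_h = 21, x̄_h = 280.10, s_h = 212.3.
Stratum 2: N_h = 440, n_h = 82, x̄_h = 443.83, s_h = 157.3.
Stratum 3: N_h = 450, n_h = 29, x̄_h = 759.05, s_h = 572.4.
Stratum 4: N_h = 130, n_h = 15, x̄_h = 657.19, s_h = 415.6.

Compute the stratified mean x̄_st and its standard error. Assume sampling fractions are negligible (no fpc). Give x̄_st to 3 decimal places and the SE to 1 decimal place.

x̄_st = Σ W_h x̄_h = (160·280.10 + 440·443.83 + 450·759.05 + 130·657.19)/1180 = 565.34610
V̂(x̄_st) = Σ W_h² s_h²/n_h, with W_h = N_h/N and N = 1180:
  stratum 1: (160/1180)²·212.3²/21 = 39.46
  stratum 2: (440/1180)²·157.3²/82 = 41.9551
  stratum 3: (450/1180)²·572.4²/29 = 1643.09
  stratum 4: (130/1180)²·415.6²/15 = 139.76
V̂(x̄_st) = 1864.27
SE(x̄_st) = √1864.27 = 43.1772

x̄_st ≈ 565.346, SE ≈ 43.2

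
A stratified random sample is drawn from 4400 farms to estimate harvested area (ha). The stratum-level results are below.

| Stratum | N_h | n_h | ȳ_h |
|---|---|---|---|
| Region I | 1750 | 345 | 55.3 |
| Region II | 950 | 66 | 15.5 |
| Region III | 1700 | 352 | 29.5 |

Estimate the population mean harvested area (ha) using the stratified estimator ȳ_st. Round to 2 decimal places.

N = Σ N_h = 4400. Stratum weights W_h = N_h/N.
ȳ_st = (1750·55.3 + 950·15.5 + 1700·29.5) / 4400 = 36.7386

ȳ_st ≈ 36.74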